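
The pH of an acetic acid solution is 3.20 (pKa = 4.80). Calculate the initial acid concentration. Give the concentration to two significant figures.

[H+] = 10^(-3.20) = 6.31 × 10^-4 M = x
Ka = 10^(−4.80) = 1.58 × 10^-5
Ka = x²/(C₀ − x) ⇒ C₀ = x + x²/Ka
C₀ = 6.31 × 10^-4 + (6.31 × 10^-4)²/(1.58 × 10^-5) = 2.58 × 10^-2 M

C₀ = 2.6 × 10^-2 M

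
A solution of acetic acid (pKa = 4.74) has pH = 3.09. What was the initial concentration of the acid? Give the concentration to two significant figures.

C₀ = 3.7 × 10^-2 M

[H+] = 10^(-3.09) = 8.13 × 10^-4 M = x
Ka = 10^(−4.74) = 1.82 × 10^-5
Ka = x²/(C₀ − x) ⇒ C₀ = x + x²/Ka
C₀ = 8.13 × 10^-4 + (8.13 × 10^-4)²/(1.82 × 10^-5) = 3.71 × 10^-2 M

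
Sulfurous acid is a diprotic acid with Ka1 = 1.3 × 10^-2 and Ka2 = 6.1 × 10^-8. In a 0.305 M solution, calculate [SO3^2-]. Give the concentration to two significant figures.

First ionization gives [H+] ≈ [HSO3-] = 5.68 × 10^-2 M.
Second step: Ka2 = [H+][SO3^2-]/[HSO3-] ≈ [SO3^2-] (since [H+] ≈ [HSO3-]).
So [SO3^2-] ≈ Ka2.

6.1 × 10^-8 M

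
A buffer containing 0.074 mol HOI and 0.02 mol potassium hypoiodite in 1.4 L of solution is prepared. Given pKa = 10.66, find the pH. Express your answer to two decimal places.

pH = 10.09

Henderson–Hasselbalch: pH = pKa + log([OI-]/[HOI]) = 10.66 + log(0.02/0.074)
pH = 10.66 + (-0.568) = 10.09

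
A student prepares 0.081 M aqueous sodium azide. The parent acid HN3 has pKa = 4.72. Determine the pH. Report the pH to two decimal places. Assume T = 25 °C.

N3- is the conjugate base of the weak acid HN3.
Ka = 10^(−4.72) = 1.91 × 10^-5
Kb = Kw/Ka = 1.0×10^-14 / 1.91 × 10^-5 = 5.24 × 10^-10
From the ICE table, Kb = [OH-]²/(0.081 − [OH-]) = 5.24 × 10^-10.
Since Kb ≪ C₀, [OH-] ≈ √(Kb·C₀) = 6.51 × 10^-6 M.
pOH = −log(6.51 × 10^-6) = 5.19; pH = 14.00 − 5.19 = 8.81

pH = 8.81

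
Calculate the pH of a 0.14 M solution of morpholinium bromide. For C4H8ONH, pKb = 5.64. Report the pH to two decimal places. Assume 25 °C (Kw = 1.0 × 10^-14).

pH = 4.61

C4H8ONH2+ is the conjugate acid of the weak base C4H8ONH.
Kb = 10^(−5.64) = 2.29 × 10^-6
Ka = Kw/Kb = 1.0×10^-14 / 2.29 × 10^-6 = 4.37 × 10^-9
Ka = [H+]²/(0.14 − [H+]) = 4.37 × 10^-9
Since Ka ≪ C₀, [H+] ≈ √(Ka·C₀) = 2.47 × 10^-5 M.
([H+]/C₀ = 0.018% < 5%, so the approximation holds.)
pH = −log(2.47 × 10^-5) = 4.61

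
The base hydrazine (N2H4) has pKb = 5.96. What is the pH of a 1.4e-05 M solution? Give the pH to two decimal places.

N2H4 + H2O ⇌ N2H5+ + OH-
Kb = 10^(−5.96) = 1.10 × 10^-6
Kb = x²/(1.4e-05 − x) = 1.10 × 10^-6
The 5% rule fails; solving x² + Kb·x − Kb·C₀ = 0 exactly:
x = [−1.1e-06 + √(1.1e-06² + 6.16e-11)]/2 = 3.41 × 10^-6 M
pOH = −log(3.41 × 10^-6) = 5.47; pH = 14.00 − 5.47 = 8.53

pH = 8.53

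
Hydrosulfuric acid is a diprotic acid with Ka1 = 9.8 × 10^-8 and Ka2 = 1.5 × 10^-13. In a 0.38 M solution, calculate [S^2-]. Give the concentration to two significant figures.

First ionization gives [H+] ≈ [HS-] = 1.93 × 10^-4 M.
Second step: Ka2 = [H+][S^2-]/[HS-] ≈ [S^2-] (since [H+] ≈ [HS-]).
So [S^2-] ≈ Ka2.

1.5 × 10^-13 M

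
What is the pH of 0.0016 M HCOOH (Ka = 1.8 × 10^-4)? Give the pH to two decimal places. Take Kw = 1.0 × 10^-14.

pH = 3.34

HCOOH ⇌ HCOO- + H+
Let x = [H+] at equilibrium. Ka = x²/(0.0016 − x).
Here C₀/Ka ≈ 8.89, so the small-x approximation fails. Use the quadratic:
x = [−0.00018 + √(0.00018² + 1.15e-06)]/2 = 4.54 × 10^-4 M
pH = −log(4.54 × 10^-4) = 3.34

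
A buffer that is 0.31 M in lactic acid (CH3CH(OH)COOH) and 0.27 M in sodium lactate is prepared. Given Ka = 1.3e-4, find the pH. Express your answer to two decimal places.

pKa = −log(1.3 × 10^-4) = 3.886
Henderson–Hasselbalch: pH = pKa + log([CH3CH(OH)COO-]/[CH3CH(OH)COOH]) = 3.886 + log(0.27/0.31)
pH = 3.886 + (-0.060) = 3.83

pH = 3.83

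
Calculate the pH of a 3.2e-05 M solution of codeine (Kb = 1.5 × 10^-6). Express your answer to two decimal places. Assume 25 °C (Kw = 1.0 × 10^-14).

C18H21NO3 + H2O ⇌ C18H22NO3+ + OH-
From the ICE table, Kb = [OH-]²/(3.2e-05 − [OH-]) = 1.5 × 10^-6.
Here C₀/Kb ≈ 21.3, so the small-[OH-] approximation fails. Use the quadratic:
[OH-] = [−1.5e-06 + √(1.5e-06² + 1.92e-10)]/2 = 6.22 × 10^-6 M
pOH = 5.21, so pH = 14.00 − pOH = 8.79

pH = 8.79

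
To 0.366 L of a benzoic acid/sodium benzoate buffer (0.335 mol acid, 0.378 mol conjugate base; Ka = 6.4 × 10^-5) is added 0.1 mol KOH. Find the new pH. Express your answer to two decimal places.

After neutralization: n(C6H5COOH) = 0.235 mol, n(C6H5COO-) = 0.478 mol.
pKa = −log(6.4 × 10^-5) = 4.194
pH = pKa + log([A⁻]/[HA]) = 4.194 + log(0.478/0.235) = 4.194 +0.308

pH = 4.50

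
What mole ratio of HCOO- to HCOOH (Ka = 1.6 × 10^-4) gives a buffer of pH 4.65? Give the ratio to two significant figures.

pKa = -log(1.6 × 10^-4) = 3.796
pH = pKa + log(r) ⇒ log(r) = 4.65 − 3.796 = +0.854
r = [HCOO-]/[HCOOH] = 10^(+0.854) = 7.14

ratio = 7.1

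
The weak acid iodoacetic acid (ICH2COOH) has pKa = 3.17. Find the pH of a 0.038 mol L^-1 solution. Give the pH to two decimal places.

pH = 2.32

ICH2COOH ⇌ ICH2COO- + H+
Ka = 10^(−3.17) = 6.76 × 10^-4
Ka = x²/(0.038 − x) = 6.76 × 10^-4
The 5% rule fails; solving x² + Ka·x − Ka·C₀ = 0 exactly:
x = [−0.000676 + √(0.000676² + 0.000103)]/2 = 4.74 × 10^-3 M
pH = −log(4.74 × 10^-3) = 2.32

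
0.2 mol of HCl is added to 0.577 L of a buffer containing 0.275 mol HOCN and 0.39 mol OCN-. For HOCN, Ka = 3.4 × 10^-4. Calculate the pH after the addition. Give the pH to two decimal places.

Added H+ converts OCN- to HOCN: HOCN → 0.475 mol, OCN- → 0.19 mol.
pKa = −log(3.4 × 10^-4) = 3.469
pH = pKa + log([A⁻]/[HA]) = 3.469 + log(0.19/0.475) = 3.469 -0.398

pH = 3.07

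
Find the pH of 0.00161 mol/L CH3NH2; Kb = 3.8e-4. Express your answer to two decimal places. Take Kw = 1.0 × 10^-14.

CH3NH2 + H2O ⇌ CH3NH3+ + OH-
From the ICE table, Kb = [OH-]²/(0.00161 − [OH-]) = 3.8 × 10^-4.
Here C₀/Kb ≈ 4.24, so the small-[OH-] approximation fails. Use the quadratic:
[OH-] = (−Kb + √(Kb² + 4·Kb·C₀))/2 = 6.15 × 10^-4 M
pOH = −log(6.15 × 10^-4) = 3.21; pH = 14.00 − 3.21 = 10.79

pH = 10.79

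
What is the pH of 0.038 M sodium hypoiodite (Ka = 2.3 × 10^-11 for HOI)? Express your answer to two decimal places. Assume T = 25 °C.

pH = 11.59

OI- is the conjugate base of the weak acid HOI.
Kb = Kw/Ka = 1.0×10^-14 / 2.3 × 10^-11 = 4.35 × 10^-4
Kb = x²/(0.038 − x) = 4.35 × 10^-4
Here C₀/Kb ≈ 87.4, so the small-x approximation fails. Use the quadratic:
x = [−0.000435 + √(0.000435² + 6.61e-05)]/2 = 3.85 × 10^-3 M
pOH = −log(3.85 × 10^-3) = 2.41; pH = 14.00 − 2.41 = 11.59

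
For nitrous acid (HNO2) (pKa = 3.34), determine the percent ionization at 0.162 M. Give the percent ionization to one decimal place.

5.2%

HNO2 ⇌ NO2- + H+; let x = [H+] at equilibrium.
Ka = 10^(−3.34) = 4.57 × 10^-4
Solve x² + 0.000457x − 7.4e-05 = 0 → x = 8.38 × 10^-3 M
% ionization = x/C₀ × 100% = 8.38 × 10^-3/0.162 × 100% = 5.2%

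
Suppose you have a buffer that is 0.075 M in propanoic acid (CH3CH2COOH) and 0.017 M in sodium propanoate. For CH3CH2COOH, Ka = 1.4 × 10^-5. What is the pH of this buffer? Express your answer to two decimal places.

pKa = −log(1.4 × 10^-5) = 4.854
Using pH = pKa + log([base]/[acid]) with [base]/[acid] = 0.017/0.075:
pH = 4.854 + (-0.645) = 4.21

pH = 4.21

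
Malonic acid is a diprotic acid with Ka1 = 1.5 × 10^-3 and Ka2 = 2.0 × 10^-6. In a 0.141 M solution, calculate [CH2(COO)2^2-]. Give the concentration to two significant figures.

2.0 × 10^-6 M

First ionization gives [H+] ≈ [CH2(COOH)COO-] = 1.38 × 10^-2 M.
Second step: Ka2 = [H+][CH2(COO)2^2-]/[CH2(COOH)COO-] ≈ [CH2(COO)2^2-] (since [H+] ≈ [CH2(COOH)COO-]).
So [CH2(COO)2^2-] ≈ Ka2.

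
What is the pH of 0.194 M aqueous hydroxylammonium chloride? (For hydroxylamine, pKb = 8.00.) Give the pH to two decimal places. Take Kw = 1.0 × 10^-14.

NH3OH+ is the conjugate acid of the weak base NH2OH.
Kb = 10^(−8.00) = 1.00 × 10^-8
Ka = Kw/Kb = 1.0×10^-14 / 1.00 × 10^-8 = 1.00 × 10^-6
Let x = [H+] at equilibrium. Ka = x²/(0.194 − x).
Since Ka ≪ C₀, x ≈ √(Ka·C₀) = 4.40 × 10^-4 M.
pH = −log(4.40 × 10^-4) = 3.36

pH = 3.36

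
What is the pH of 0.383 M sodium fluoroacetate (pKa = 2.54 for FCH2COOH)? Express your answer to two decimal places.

pH = 8.06

FCH2COO- is the conjugate base of the weak acid FCH2COOH.
Ka = 10^(−2.54) = 2.88 × 10^-3
Kb = Kw/Ka = 1.0×10^-14 / 2.88 × 10^-3 = 3.47 × 10^-12
Kb = [OH-]²/(0.383 − [OH-]) = 3.47 × 10^-12
Assume [OH-] ≪ 0.383: [OH-] ≈ √(3.47 × 10^-12 × 0.383) = 1.15 × 10^-6 M
([OH-]/C₀ = 0.0003% < 5%, so the approximation holds.)
pOH = −log(1.15 × 10^-6) = 5.94; pH = 14.00 − 5.94 = 8.06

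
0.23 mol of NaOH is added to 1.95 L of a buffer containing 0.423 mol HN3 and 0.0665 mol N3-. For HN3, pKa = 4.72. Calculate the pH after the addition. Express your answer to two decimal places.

pH = 4.91

OH- converts HN3 to N3-: HN3 → 0.193 mol, N3- → 0.296 mol.
Henderson–Hasselbalch with mole ratio 0.296/0.193: pH = 4.72 + (+0.186)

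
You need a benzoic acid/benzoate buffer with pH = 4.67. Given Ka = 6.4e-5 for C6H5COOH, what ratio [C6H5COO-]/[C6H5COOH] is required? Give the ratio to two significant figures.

ratio = 3.0

pKa = -log(6.4 × 10^-5) = 4.194
pH = pKa + log(r) ⇒ log(r) = 4.67 − 4.194 = +0.476
r = [C6H5COO-]/[C6H5COOH] = 10^(+0.476) = 2.99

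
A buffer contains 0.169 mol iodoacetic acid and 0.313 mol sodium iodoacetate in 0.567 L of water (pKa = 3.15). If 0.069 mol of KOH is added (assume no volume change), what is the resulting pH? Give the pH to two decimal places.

After neutralization: n(ICH2COOH) = 0.1 mol, n(ICH2COO-) = 0.382 mol.
pH = pKa + log(n_ICH2COO-/n_ICH2COOH) = 3.15 + log(0.382/0.1) = 3.15 + (+0.582)

pH = 3.73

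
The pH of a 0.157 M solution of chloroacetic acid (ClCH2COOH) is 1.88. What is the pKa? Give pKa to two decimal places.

[H+] = 10^(-1.88) = 1.32 × 10^-2 M
At equilibrium [HA] = 0.157 − 1.32 × 10^-2 = 1.44 × 10^-1 M
Ka = [H+][A-]/[HA] = (1.32 × 10^-2)² / 1.44 × 10^-1 = 1.21 × 10^-3
pKa = -log(1.21 × 10^-3) = 2.92

pKa = 2.92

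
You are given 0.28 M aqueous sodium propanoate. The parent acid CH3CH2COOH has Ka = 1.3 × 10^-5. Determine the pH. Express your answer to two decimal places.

CH3CH2COO- is the conjugate base of the weak acid CH3CH2COOH.
Kb = Kw/Ka = 1.0×10^-14 / 1.3 × 10^-5 = 7.69 × 10^-10
Let x = [OH-] at equilibrium. Kb = x²/(0.28 − x).
Since Kb ≪ C₀, x ≈ √(Kb·C₀) = 1.47 × 10^-5 M.
pOH = 4.83, so pH = 14.00 − pOH = 9.17

pH = 9.17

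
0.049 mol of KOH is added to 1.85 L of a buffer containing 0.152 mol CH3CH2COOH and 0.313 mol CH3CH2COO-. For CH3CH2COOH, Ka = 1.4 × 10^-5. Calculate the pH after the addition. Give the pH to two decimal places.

After neutralization: n(CH3CH2COOH) = 0.103 mol, n(CH3CH2COO-) = 0.362 mol.
pKa = −log(1.4 × 10^-5) = 4.854
pH = pKa + log(n_CH3CH2COO-/n_CH3CH2COOH) = 4.854 + log(0.362/0.103) = 4.854 + (+0.546)

pH = 5.40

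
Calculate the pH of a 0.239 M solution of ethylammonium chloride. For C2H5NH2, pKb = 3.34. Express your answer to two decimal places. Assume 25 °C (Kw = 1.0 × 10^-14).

pH = 5.64

C2H5NH3+ is the conjugate acid of the weak base C2H5NH2.
Kb = 10^(−3.34) = 4.57 × 10^-4
Ka = Kw/Kb = 1.0×10^-14 / 4.57 × 10^-4 = 2.19 × 10^-11
Ka = [H+]²/(0.239 − [H+]) = 2.19 × 10^-11
Assume [H+] ≪ 0.239: [H+] ≈ √(2.19 × 10^-11 × 0.239) = 2.29 × 10^-6 M
pH = −log(2.29 × 10^-6) = 5.64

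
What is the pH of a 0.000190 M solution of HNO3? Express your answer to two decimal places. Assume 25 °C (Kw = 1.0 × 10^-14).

HNO3 is a strong acid and dissociates completely, so [H+] = 0.000190 M.
pH = -log(0.00019) = 3.72

pH = 3.72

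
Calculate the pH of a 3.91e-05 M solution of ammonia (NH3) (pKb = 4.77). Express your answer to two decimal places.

NH3 + H2O ⇌ NH4+ + OH-
Kb = 10^(−4.77) = 1.70 × 10^-5
From the ICE table, Kb = x²/(3.91e-05 − x) = 1.70 × 10^-5.
x is not negligible relative to C₀; solve x² + 1.7e-05·x − 6.65e-10 = 0.
x = (−Kb + √(Kb² + 4·Kb·C₀))/2 = 1.86 × 10^-5 M
pOH = −log(1.86 × 10^-5) = 4.73; pH = 14.00 − 4.73 = 9.27

pH = 9.27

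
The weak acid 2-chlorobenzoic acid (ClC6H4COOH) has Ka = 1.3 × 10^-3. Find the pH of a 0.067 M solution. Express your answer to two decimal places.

pH = 2.06

ClC6H4COOH ⇌ ClC6H4COO- + H+
Let x = [H+] at equilibrium. Ka = x²/(0.067 − x).
The 5% rule fails; solving x² + Ka·x − Ka·C₀ = 0 exactly:
x = (−Ka + √(Ka² + 4·Ka·C₀))/2 = 8.71 × 10^-3 M
pH = −log[H+] = −log(8.71 × 10^-3) = 2.06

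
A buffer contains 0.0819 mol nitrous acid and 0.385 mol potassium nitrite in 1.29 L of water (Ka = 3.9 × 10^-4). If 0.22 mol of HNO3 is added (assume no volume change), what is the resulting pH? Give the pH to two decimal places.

Added H+ converts NO2- to HNO2: HNO2 → 0.302 mol, NO2- → 0.165 mol.
pKa = −log(3.9 × 10^-4) = 3.409
Henderson–Hasselbalch with mole ratio 0.165/0.302: pH = 3.409 + (-0.263)

pH = 3.15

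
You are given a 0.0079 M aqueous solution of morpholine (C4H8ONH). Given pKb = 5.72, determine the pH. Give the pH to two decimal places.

C4H8ONH + H2O ⇌ C4H8ONH2+ + OH-
Kb = 10^(−5.72) = 1.91 × 10^-6
Kb = [OH-]²/(0.0079 − [OH-]) = 1.91 × 10^-6
Assume [OH-] ≪ 0.0079: [OH-] ≈ √(1.91 × 10^-6 × 0.0079) = 1.23 × 10^-4 M
([OH-]/C₀ = 1.6% < 5%, so the approximation holds.)
pOH = 3.91, so pH = 14.00 − pOH = 10.09

pH = 10.09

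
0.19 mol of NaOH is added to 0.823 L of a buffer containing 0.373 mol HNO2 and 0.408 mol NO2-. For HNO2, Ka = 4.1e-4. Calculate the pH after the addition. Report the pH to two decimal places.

After neutralization: n(HNO2) = 0.183 mol, n(NO2-) = 0.598 mol.
pKa = −log(4.1 × 10^-4) = 3.387
pH = pKa + log(n_NO2-/n_HNO2) = 3.387 + log(0.598/0.183) = 3.387 + (+0.514)

pH = 3.90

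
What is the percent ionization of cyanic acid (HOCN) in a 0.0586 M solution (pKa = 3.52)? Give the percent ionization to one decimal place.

6.9%

HOCN ⇌ OCN- + H+; let x = [H+] at equilibrium.
Ka = 10^(−3.52) = 3.02 × 10^-4
Ka = x²/(C₀ − x); solving the quadratic gives x = 4.06 × 10^-3 M.
Fraction ionized = 4.06 × 10^-3 / 0.0586 = 0.0693 → 6.9%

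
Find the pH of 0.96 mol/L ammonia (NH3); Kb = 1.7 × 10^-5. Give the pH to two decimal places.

NH3 + H2O ⇌ NH4+ + OH-
From the ICE table, Kb = [OH-]²/(0.96 − [OH-]) = 1.7 × 10^-5.
Since Kb ≪ C₀, [OH-] ≈ √(Kb·C₀) = 4.04 × 10^-3 M.
pOH = 2.39, so pH = 14.00 − pOH = 11.61

pH = 11.61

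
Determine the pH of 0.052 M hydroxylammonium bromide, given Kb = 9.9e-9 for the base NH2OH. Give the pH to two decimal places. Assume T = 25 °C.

pH = 3.64

NH3OH+ is the conjugate acid of the weak base NH2OH.
Ka = Kw/Kb = 1.0×10^-14 / 9.9 × 10^-9 = 1.01 × 10^-6
Ka = [H+]²/(0.052 − [H+]) = 1.01 × 10^-6
Since Ka ≪ C₀, [H+] ≈ √(Ka·C₀) = 2.29 × 10^-4 M.
([H+]/C₀ = 0.44% < 5%, so the approximation holds.)
pH = −log(2.29 × 10^-4) = 3.64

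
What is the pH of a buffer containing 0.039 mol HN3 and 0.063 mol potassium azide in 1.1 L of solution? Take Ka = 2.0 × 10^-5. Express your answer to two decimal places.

pKa = −log(2.0 × 10^-5) = 4.699
pH = pKa + log([A⁻]/[HA]) = 4.699 + log(0.063/0.039)
pH = 4.699 + (+0.208) = 4.91

pH = 4.91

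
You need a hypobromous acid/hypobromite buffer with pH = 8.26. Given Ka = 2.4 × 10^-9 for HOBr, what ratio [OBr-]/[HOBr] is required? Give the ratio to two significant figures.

pKa = -log(2.4 × 10^-9) = 8.620
pH = pKa + log(r) ⇒ log(r) = 8.26 − 8.620 = -0.360
r = [OBr-]/[HOBr] = 10^(-0.360) = 0.437

ratio = 0.44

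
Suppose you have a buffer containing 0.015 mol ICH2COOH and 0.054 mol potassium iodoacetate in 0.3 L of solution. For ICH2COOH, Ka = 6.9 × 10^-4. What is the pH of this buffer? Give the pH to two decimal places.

pH = 3.72

pKa = −log(6.9 × 10^-4) = 3.161
Using pH = pKa + log([base]/[acid]) with [base]/[acid] = 0.054/0.015:
pH = 3.161 + (+0.556) = 3.72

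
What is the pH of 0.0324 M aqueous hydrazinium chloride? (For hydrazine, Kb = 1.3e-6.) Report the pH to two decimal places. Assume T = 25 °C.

pH = 4.80

N2H5+ is the conjugate acid of the weak base N2H4.
Ka = Kw/Kb = 1.0×10^-14 / 1.3 × 10^-6 = 7.69 × 10^-9
Ka = x²/(0.0324 − x) = 7.69 × 10^-9
Assume x ≪ 0.0324: x ≈ √(7.69 × 10^-9 × 0.0324) = 1.58 × 10^-5 M
pH = −log[H+] = −log(1.58 × 10^-5) = 4.80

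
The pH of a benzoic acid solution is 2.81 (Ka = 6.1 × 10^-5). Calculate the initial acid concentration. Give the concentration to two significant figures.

[H+] = 10^(-2.81) = 1.55 × 10^-3 M = x
Ka = x²/(C₀ − x) ⇒ C₀ = x + x²/Ka
C₀ = 1.55 × 10^-3 + (1.55 × 10^-3)²/(6.1 × 10^-5) = 4.09 × 10^-2 M

C₀ = 4.1 × 10^-2 M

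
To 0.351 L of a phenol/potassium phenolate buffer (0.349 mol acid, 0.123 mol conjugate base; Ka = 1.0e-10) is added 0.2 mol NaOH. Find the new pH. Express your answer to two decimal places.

After neutralization: n(C6H5OH) = 0.149 mol, n(C6H5O-) = 0.323 mol.
pKa = −log(1.0 × 10^-10) = 10.000
pH = pKa + log([A⁻]/[HA]) = 10.000 + log(0.323/0.149) = 10.000 +0.336

pH = 10.34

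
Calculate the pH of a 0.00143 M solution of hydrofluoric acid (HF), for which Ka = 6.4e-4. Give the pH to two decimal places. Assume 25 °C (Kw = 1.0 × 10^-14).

HF ⇌ F- + H+
Ka = [H+]²/(0.00143 − [H+]) = 6.4 × 10^-4
[H+] is not negligible relative to C₀; solve [H+]² + 0.00064·[H+] − 9.15e-07 = 0.
[H+] = [−0.00064 + √(0.00064² + 3.66e-06)]/2 = 6.89 × 10^-4 M
pH = −log(6.89 × 10^-4) = 3.16

pH = 3.16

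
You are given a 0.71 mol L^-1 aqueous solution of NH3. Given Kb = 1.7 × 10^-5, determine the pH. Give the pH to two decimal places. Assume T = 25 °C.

pH = 11.54

NH3 + H2O ⇌ NH4+ + OH-
From the ICE table, Kb = [OH-]²/(0.71 − [OH-]) = 1.7 × 10^-5.
Neglecting [OH-] in the denominator: [OH-] = √(1.7 × 10^-5 × 0.71) = 3.47 × 10^-3 M
([OH-]/C₀ = 0.49% < 5%, so the approximation holds.)
pOH = 2.46, so pH = 14.00 − pOH = 11.54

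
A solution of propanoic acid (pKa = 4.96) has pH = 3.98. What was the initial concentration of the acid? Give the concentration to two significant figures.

[H+] = 10^(-3.98) = 1.05 × 10^-4 M = x
Ka = 10^(−4.96) = 1.10 × 10^-5
Ka = x²/(C₀ − x) ⇒ C₀ = x + x²/Ka
C₀ = 1.05 × 10^-4 + (1.05 × 10^-4)²/(1.10 × 10^-5) = 1.11 × 10^-3 M

C₀ = 1.1 × 10^-3 M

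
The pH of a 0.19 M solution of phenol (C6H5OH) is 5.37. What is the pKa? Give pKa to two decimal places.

[H+] = 10^(-5.37) = 4.27 × 10^-6 M
At equilibrium [HA] = 0.19 − 4.27 × 10^-6 = 1.90 × 10^-1 M
Ka = [H+][A-]/[HA] = (4.27 × 10^-6)² / 1.90 × 10^-1 = 9.60 × 10^-11
pKa = -log(9.60 × 10^-11) = 10.02

pKa = 10.02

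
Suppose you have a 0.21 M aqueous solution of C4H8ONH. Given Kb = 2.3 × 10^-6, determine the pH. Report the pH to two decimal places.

pH = 10.84

C4H8ONH + H2O ⇌ C4H8ONH2+ + OH-
Kb = [OH-]²/(0.21 − [OH-]) = 2.3 × 10^-6
Neglecting [OH-] in the denominator: [OH-] = √(2.3 × 10^-6 × 0.21) = 6.95 × 10^-4 M
Check: 0.33% ionized — well under 5%, approximation valid.
pOH = −log(6.95 × 10^-4) = 3.16; pH = 14.00 − 3.16 = 10.84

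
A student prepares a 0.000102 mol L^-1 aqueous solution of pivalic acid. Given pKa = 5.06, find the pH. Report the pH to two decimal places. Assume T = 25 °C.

pH = 4.59

(CH3)3CCOOH ⇌ (CH3)3CCOO- + H+
Ka = 10^(−5.06) = 8.71 × 10^-6
Ka = [H+]²/(0.000102 − [H+]) = 8.71 × 10^-6
[H+] is not negligible relative to C₀; solve [H+]² + 8.71e-06·[H+] − 8.88e-10 = 0.
[H+] = [−8.71e-06 + √(8.71e-06² + 3.55e-09)]/2 = 2.58 × 10^-5 M
pH = −log(2.58 × 10^-5) = 4.59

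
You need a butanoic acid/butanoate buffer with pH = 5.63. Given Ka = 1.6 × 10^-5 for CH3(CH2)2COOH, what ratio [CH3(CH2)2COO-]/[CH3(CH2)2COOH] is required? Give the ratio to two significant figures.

pKa = -log(1.6 × 10^-5) = 4.796
pH = pKa + log(r) ⇒ log(r) = 5.63 − 4.796 = +0.834
r = [CH3(CH2)2COO-]/[CH3(CH2)2COOH] = 10^(+0.834) = 6.82

ratio = 6.8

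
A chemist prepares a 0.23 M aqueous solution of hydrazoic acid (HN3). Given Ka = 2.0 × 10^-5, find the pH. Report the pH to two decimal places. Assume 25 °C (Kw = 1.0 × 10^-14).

pH = 2.67

HN3 ⇌ N3- + H+
Ka = [H+]²/(0.23 − [H+]) = 2.0 × 10^-5
Since Ka ≪ C₀, [H+] ≈ √(Ka·C₀) = 2.14 × 10^-3 M.
([H+]/C₀ = 0.93% < 5%, so the approximation holds.)
pH = −log[H+] = −log(2.14 × 10^-3) = 2.67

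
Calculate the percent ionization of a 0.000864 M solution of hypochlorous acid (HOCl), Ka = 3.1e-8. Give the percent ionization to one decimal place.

HOCl ⇌ OCl- + H+; let x = [H+] at equilibrium.
x ≈ √(Ka·C₀) = √(3.1 × 10^-8 × 0.000864) = 5.18 × 10^-6 M
Fraction ionized = 5.18 × 10^-6 / 0.000864 = 0.0060 → 0.6%

0.6%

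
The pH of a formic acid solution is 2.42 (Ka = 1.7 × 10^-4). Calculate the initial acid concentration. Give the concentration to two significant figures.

[H+] = 10^(-2.42) = 3.80 × 10^-3 M = x
Ka = x²/(C₀ − x) ⇒ C₀ = x + x²/Ka
C₀ = 3.80 × 10^-3 + (3.80 × 10^-3)²/(1.7 × 10^-4) = 8.87 × 10^-2 M

C₀ = 8.9 × 10^-2 M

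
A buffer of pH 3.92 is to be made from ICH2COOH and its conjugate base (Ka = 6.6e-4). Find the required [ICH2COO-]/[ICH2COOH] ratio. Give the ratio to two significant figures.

pKa = -log(6.6 × 10^-4) = 3.180
pH = pKa + log(r) ⇒ log(r) = 3.92 − 3.180 = +0.740
r = [ICH2COO-]/[ICH2COOH] = 10^(+0.740) = 5.5

ratio = 5.5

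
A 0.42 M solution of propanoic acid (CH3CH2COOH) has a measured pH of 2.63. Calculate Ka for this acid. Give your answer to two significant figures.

Ka = 1.3 × 10^-5

[H+] = 10^(-2.63) = 2.34 × 10^-3 M
At equilibrium [HA] = 0.42 − 2.34 × 10^-3 = 4.18 × 10^-1 M
Ka = [H+][A-]/[HA] = (2.34 × 10^-3)² / 4.18 × 10^-1 = 1.3 × 10^-5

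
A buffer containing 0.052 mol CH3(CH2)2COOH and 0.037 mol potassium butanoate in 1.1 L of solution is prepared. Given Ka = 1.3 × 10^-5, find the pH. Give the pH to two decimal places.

pH = 4.74

pKa = −log(1.3 × 10^-5) = 4.886
Henderson–Hasselbalch: pH = pKa + log([CH3(CH2)2COO-]/[CH3(CH2)2COOH]) = 4.886 + log(0.037/0.052)
pH = 4.886 + (-0.148) = 4.74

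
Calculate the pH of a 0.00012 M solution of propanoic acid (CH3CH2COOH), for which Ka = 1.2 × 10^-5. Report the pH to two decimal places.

CH3CH2COOH ⇌ CH3CH2COO- + H+
Ka = x²/(0.00012 − x) = 1.2 × 10^-5
x is not negligible relative to C₀; solve x² + 1.2e-05·x − 1.44e-09 = 0.
x = (−Ka + √(Ka² + 4·Ka·C₀))/2 = 3.24 × 10^-5 M
pH = −log[H+] = −log(3.24 × 10^-5) = 4.49

pH = 4.49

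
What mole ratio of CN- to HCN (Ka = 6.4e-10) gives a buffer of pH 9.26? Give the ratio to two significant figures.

pKa = -log(6.4 × 10^-10) = 9.194
pH = pKa + log(r) ⇒ log(r) = 9.26 − 9.194 = +0.066
r = [CN-]/[HCN] = 10^(+0.066) = 1.16

ratio = 1.2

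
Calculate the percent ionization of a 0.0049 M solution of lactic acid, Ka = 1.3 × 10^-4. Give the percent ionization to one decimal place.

15.0%

CH3CH(OH)COOH ⇌ CH3CH(OH)COO- + H+; let x = [H+] at equilibrium.
Ka = x²/(C₀ − x); solving the quadratic gives x = 7.36 × 10^-4 M.
Fraction ionized = 7.36 × 10^-4 / 0.0049 = 0.1502 → 15.0%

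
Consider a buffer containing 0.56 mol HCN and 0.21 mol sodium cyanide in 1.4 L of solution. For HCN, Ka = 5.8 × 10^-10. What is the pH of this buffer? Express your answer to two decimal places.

pKa = −log(5.8 × 10^-10) = 9.237
Henderson–Hasselbalch: pH = pKa + log([CN-]/[HCN]) = 9.237 + log(0.21/0.56)
pH = 9.237 + (-0.426) = 8.81

pH = 8.81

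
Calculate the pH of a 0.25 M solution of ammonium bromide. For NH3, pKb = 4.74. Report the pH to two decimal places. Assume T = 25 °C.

NH4+ is the conjugate acid of the weak base NH3.
Kb = 10^(−4.74) = 1.82 × 10^-5
Ka = Kw/Kb = 1.0×10^-14 / 1.82 × 10^-5 = 5.49 × 10^-10
Ka = [H+]²/(0.25 − [H+]) = 5.49 × 10^-10
Neglecting [H+] in the denominator: [H+] = √(5.49 × 10^-10 × 0.25) = 1.17 × 10^-5 M
Check: 0.0047% ionized — well under 5%, approximation valid.
pH = −log(1.17 × 10^-5) = 4.93

pH = 4.93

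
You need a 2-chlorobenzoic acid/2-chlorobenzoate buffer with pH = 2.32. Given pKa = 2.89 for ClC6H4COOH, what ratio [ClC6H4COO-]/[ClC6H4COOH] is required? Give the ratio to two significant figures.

ratio = 0.27

pH = pKa + log(r) ⇒ log(r) = 2.32 − 2.89 = -0.57
r = [ClC6H4COO-]/[ClC6H4COOH] = 10^(-0.57) = 0.269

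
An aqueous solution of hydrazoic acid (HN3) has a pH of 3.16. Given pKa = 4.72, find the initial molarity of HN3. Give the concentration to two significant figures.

C₀ = 2.6 × 10^-2 M

[H+] = 10^(-3.16) = 6.92 × 10^-4 M = x
Ka = 10^(−4.72) = 1.91 × 10^-5
Ka = x²/(C₀ − x) ⇒ C₀ = x + x²/Ka
C₀ = 6.92 × 10^-4 + (6.92 × 10^-4)²/(1.91 × 10^-5) = 2.58 × 10^-2 M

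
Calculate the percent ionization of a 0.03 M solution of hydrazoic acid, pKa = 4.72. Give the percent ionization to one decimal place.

HN3 ⇌ N3- + H+; let x = [H+] at equilibrium.
Ka = 10^(−4.72) = 1.91 × 10^-5
x ≈ √(Ka·C₀) = √(1.91 × 10^-5 × 0.03) = 7.57 × 10^-4 M
% ionization = x/C₀ × 100% = 7.57 × 10^-4/0.03 × 100% = 2.5%

2.5%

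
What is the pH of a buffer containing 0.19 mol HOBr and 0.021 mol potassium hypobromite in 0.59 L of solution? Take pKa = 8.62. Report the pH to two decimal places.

Henderson–Hasselbalch: pH = pKa + log([OBr-]/[HOBr]) = 8.62 + log(0.021/0.19)
pH = 8.62 + (-0.957) = 7.66

pH = 7.66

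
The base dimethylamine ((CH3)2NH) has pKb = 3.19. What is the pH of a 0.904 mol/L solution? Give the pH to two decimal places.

(CH3)2NH + H2O ⇌ (CH3)2NH2+ + OH-
Kb = 10^(−3.19) = 6.46 × 10^-4
From the ICE table, Kb = [OH-]²/(0.904 − [OH-]) = 6.46 × 10^-4.
Neglecting [OH-] in the denominator: [OH-] = √(6.46 × 10^-4 × 0.904) = 2.42 × 10^-2 M
Check: 2.7% ionized — well under 5%, approximation valid.
pOH = −log(2.42 × 10^-2) = 1.62; pH = 14.00 − 1.62 = 12.38

pH = 12.38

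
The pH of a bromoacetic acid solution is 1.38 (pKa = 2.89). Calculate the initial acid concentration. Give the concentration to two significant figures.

C₀ = 1.4 M

[H+] = 10^(-1.38) = 4.17 × 10^-2 M = x
Ka = 10^(−2.89) = 1.29 × 10^-3
Ka = x²/(C₀ − x) ⇒ C₀ = x + x²/Ka
C₀ = 4.17 × 10^-2 + (4.17 × 10^-2)²/(1.29 × 10^-3) = 1.39 M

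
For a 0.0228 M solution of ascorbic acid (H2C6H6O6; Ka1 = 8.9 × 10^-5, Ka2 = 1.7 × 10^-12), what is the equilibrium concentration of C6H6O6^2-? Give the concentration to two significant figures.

1.7 × 10^-12 M

First ionization gives [H+] ≈ [HC6H6O6-] = 1.38 × 10^-3 M.
Second step: Ka2 = [H+][C6H6O6^2-]/[HC6H6O6-] ≈ [C6H6O6^2-] (since [H+] ≈ [HC6H6O6-]).
So [C6H6O6^2-] ≈ Ka2.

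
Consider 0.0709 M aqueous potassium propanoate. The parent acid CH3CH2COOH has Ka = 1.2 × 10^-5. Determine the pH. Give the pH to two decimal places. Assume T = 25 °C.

CH3CH2COO- is the conjugate base of the weak acid CH3CH2COOH.
Kb = Kw/Ka = 1.0×10^-14 / 1.2 × 10^-5 = 8.33 × 10^-10
Let x = [OH-] at equilibrium. Kb = x²/(0.0709 − x).
Assume x ≪ 0.0709: x ≈ √(8.33 × 10^-10 × 0.0709) = 7.69 × 10^-6 M
(x/C₀ = 0.011% < 5%, so the approximation holds.)
pOH = −log(7.69 × 10^-6) = 5.11; pH = 14.00 − 5.11 = 8.89

pH = 8.89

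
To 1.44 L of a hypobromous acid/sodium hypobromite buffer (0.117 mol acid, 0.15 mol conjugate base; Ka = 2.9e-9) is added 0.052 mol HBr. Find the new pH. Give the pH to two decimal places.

pH = 8.30

Added H+ converts OBr- to HOBr: HOBr → 0.169 mol, OBr- → 0.098 mol.
pKa = −log(2.9 × 10^-9) = 8.538
pH = pKa + log(n_OBr-/n_HOBr) = 8.538 + log(0.098/0.169) = 8.538 + (-0.237)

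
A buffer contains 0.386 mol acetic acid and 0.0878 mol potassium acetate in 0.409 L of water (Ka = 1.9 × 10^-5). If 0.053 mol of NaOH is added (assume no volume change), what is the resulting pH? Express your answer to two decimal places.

pH = 4.35

After neutralization: n(CH3COOH) = 0.333 mol, n(CH3COO-) = 0.141 mol.
pKa = −log(1.9 × 10^-5) = 4.721
pH = pKa + log(n_CH3COO-/n_CH3COOH) = 4.721 + log(0.141/0.333) = 4.721 + (-0.373)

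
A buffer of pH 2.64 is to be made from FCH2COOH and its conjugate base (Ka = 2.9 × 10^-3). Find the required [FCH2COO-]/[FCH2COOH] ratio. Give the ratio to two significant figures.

ratio = 1.3

pKa = -log(2.9 × 10^-3) = 2.538
pH = pKa + log(r) ⇒ log(r) = 2.64 − 2.538 = +0.102
r = [FCH2COO-]/[FCH2COOH] = 10^(+0.102) = 1.26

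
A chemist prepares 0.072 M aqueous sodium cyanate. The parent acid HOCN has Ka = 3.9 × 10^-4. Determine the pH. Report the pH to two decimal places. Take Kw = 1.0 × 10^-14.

OCN- is the conjugate base of the weak acid HOCN.
Kb = Kw/Ka = 1.0×10^-14 / 3.9 × 10^-4 = 2.56 × 10^-11
Kb = x²/(0.072 − x) = 2.56 × 10^-11
Since Kb ≪ C₀, x ≈ √(Kb·C₀) = 1.36 × 10^-6 M.
Check: 0.0019% ionized — well under 5%, approximation valid.
pOH = 5.87, so pH = 14.00 − pOH = 8.13

pH = 8.13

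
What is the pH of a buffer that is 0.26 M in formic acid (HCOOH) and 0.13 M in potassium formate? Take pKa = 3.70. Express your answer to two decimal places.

Henderson–Hasselbalch: pH = pKa + log([HCOO-]/[HCOOH]) = 3.70 + log(0.13/0.26)
pH = 3.70 + (-0.301) = 3.40

pH = 3.40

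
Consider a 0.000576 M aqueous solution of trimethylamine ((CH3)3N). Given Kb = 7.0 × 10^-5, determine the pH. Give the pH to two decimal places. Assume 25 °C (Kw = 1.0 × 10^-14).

pH = 10.23

(CH3)3N + H2O ⇌ (CH3)3NH+ + OH-
From the ICE table, Kb = x²/(0.000576 − x) = 7.0 × 10^-5.
Here C₀/Kb ≈ 8.23, so the small-x approximation fails. Use the quadratic:
x = [−7e-05 + √(7e-05² + 1.61e-07)]/2 = 1.69 × 10^-4 M
pOH = −log(1.69 × 10^-4) = 3.77; pH = 14.00 − 3.77 = 10.23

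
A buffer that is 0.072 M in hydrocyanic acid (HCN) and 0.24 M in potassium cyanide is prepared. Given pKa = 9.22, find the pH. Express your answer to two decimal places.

pH = 9.74

Henderson–Hasselbalch: pH = pKa + log([CN-]/[HCN]) = 9.22 + log(0.24/0.072)
pH = 9.22 + (+0.523) = 9.74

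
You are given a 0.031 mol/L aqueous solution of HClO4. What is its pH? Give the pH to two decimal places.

HClO4 is a strong acid and dissociates completely, so [H+] = 0.031 M.
pH = -log(0.031) = 1.51

pH = 1.51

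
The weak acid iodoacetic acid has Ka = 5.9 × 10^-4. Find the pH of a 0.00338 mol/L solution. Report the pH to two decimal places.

ICH2COOH ⇌ ICH2COO- + H+
Ka = x²/(0.00338 − x) = 5.9 × 10^-4
The 5% rule fails; solving x² + Ka·x − Ka·C₀ = 0 exactly:
x = [−0.00059 + √(0.00059² + 7.98e-06)]/2 = 1.15 × 10^-3 M
pH = −log[H+] = −log(1.15 × 10^-3) = 2.94

pH = 2.94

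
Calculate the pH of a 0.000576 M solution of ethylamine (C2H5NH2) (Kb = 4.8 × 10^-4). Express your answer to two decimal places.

C2H5NH2 + H2O ⇌ C2H5NH3+ + OH-
Kb = [OH-]²/(0.000576 − [OH-]) = 4.8 × 10^-4
Here C₀/Kb ≈ 1.2, so the small-[OH-] approximation fails. Use the quadratic:
[OH-] = (−Kb + √(Kb² + 4·Kb·C₀))/2 = 3.38 × 10^-4 M
pOH = 3.47, so pH = 14.00 − pOH = 10.53

pH = 10.53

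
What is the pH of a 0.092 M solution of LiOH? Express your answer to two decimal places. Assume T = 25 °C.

pH = 12.96

LiOH is a strong base; [OH-] = 0.092 M.
pOH = -log(0.092) = 1.04
pH = 14.00 - 1.04 = 12.96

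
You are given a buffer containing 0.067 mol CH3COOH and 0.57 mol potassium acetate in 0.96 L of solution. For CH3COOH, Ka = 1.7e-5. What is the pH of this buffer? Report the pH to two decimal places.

pKa = −log(1.7 × 10^-5) = 4.770
Henderson–Hasselbalch: pH = pKa + log([CH3COO-]/[CH3COOH]) = 4.770 + log(0.57/0.067)
pH = 4.770 + (+0.930) = 5.70

pH = 5.70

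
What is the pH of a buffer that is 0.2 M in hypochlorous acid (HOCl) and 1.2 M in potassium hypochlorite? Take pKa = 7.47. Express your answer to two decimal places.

Henderson–Hasselbalch: pH = pKa + log([OCl-]/[HOCl]) = 7.47 + log(1.2/0.2)
pH = 7.47 + (+0.778) = 8.25

pH = 8.25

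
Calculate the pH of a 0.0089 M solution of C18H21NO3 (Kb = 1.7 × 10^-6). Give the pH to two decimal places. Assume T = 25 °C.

pH = 10.09

C18H21NO3 + H2O ⇌ C18H22NO3+ + OH-
From the ICE table, Kb = [OH-]²/(0.0089 − [OH-]) = 1.7 × 10^-6.
Assume [OH-] ≪ 0.0089: [OH-] ≈ √(1.7 × 10^-6 × 0.0089) = 1.23 × 10^-4 M
pOH = −log(1.23 × 10^-4) = 3.91; pH = 14.00 − 3.91 = 10.09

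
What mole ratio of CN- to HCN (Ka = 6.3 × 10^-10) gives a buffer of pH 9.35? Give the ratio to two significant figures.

ratio = 1.4

pKa = -log(6.3 × 10^-10) = 9.201
pH = pKa + log(r) ⇒ log(r) = 9.35 − 9.201 = +0.149
r = [CN-]/[HCN] = 10^(+0.149) = 1.41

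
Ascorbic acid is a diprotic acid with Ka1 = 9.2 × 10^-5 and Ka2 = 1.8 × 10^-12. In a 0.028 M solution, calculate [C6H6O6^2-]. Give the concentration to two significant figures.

First ionization gives [H+] ≈ [HC6H6O6-] = 1.56 × 10^-3 M.
Second step: Ka2 = [H+][C6H6O6^2-]/[HC6H6O6-] ≈ [C6H6O6^2-] (since [H+] ≈ [HC6H6O6-]).
So [C6H6O6^2-] ≈ Ka2.

1.8 × 10^-12 M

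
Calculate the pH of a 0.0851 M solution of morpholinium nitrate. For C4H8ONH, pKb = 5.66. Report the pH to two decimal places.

C4H8ONH2+ is the conjugate acid of the weak base C4H8ONH.
Kb = 10^(−5.66) = 2.19 × 10^-6
Ka = Kw/Kb = 1.0×10^-14 / 2.19 × 10^-6 = 4.57 × 10^-9
Ka = [H+]²/(0.0851 − [H+]) = 4.57 × 10^-9
Since Ka ≪ C₀, [H+] ≈ √(Ka·C₀) = 1.97 × 10^-5 M.
Check: 0.023% ionized — well under 5%, approximation valid.
pH = −log[H+] = −log(1.97 × 10^-5) = 4.71

pH = 4.71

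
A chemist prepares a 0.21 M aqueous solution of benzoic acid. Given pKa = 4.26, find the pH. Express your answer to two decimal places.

C6H5COOH ⇌ C6H5COO- + H+
Ka = 10^(−4.26) = 5.50 × 10^-5
Let x = [H+] at equilibrium. Ka = x²/(0.21 − x).
Neglecting x in the denominator: x = √(5.50 × 10^-5 × 0.21) = 3.40 × 10^-3 M
pH = −log[H+] = −log(3.40 × 10^-3) = 2.47

pH = 2.47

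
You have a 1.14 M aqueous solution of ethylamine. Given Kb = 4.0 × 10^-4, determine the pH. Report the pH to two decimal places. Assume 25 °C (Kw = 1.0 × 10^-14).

pH = 12.33

C2H5NH2 + H2O ⇌ C2H5NH3+ + OH-
From the ICE table, Kb = x²/(1.14 − x) = 4.0 × 10^-4.
Since Kb ≪ C₀, x ≈ √(Kb·C₀) = 2.14 × 10^-2 M.
pOH = −log(2.14 × 10^-2) = 1.67; pH = 14.00 − 1.67 = 12.33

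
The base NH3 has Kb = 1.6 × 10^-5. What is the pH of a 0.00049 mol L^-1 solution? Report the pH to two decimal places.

pH = 9.91

NH3 + H2O ⇌ NH4+ + OH-
From the ICE table, Kb = [OH-]²/(0.00049 − [OH-]) = 1.6 × 10^-5.
The 5% rule fails; solving [OH-]² + Kb·[OH-] − Kb·C₀ = 0 exactly:
[OH-] = (−Kb + √(Kb² + 4·Kb·C₀))/2 = 8.09 × 10^-5 M
pOH = −log(8.09 × 10^-5) = 4.09; pH = 14.00 − 4.09 = 9.91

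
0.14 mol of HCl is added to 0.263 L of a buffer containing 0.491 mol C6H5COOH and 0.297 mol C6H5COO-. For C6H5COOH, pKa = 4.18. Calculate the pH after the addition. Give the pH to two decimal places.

After neutralization: n(C6H5COOH) = 0.631 mol, n(C6H5COO-) = 0.157 mol.
pH = pKa + log([A⁻]/[HA]) = 4.18 + log(0.157/0.631) = 4.18 -0.604

pH = 3.58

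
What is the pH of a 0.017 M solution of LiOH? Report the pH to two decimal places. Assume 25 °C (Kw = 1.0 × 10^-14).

LiOH is a strong base; [OH-] = 0.017 M.
pOH = -log(0.017) = 1.77
pH = 14.00 - 1.77 = 12.23

pH = 12.23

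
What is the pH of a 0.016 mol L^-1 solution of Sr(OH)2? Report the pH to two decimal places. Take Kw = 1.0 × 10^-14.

Sr(OH)2 is a strong base (each formula unit releases 2 OH-); [OH-] = 0.032 M.
pOH = -log(0.032) = 1.49
pH = 14.00 - 1.49 = 12.51

pH = 12.51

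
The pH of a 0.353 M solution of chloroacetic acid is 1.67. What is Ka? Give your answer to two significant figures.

Ka = 1.4 × 10^-3

[H+] = 10^(-1.67) = 2.14 × 10^-2 M
At equilibrium [HA] = 0.353 − 2.14 × 10^-2 = 3.32 × 10^-1 M
Ka = [H+][A-]/[HA] = (2.14 × 10^-2)² / 3.32 × 10^-1 = 1.4 × 10^-3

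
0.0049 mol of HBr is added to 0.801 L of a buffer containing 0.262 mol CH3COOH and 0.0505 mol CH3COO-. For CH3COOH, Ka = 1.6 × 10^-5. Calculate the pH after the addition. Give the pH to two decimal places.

pH = 4.03

Added H+ converts CH3COO- to CH3COOH: CH3COOH → 0.267 mol, CH3COO- → 0.0456 mol.
pKa = −log(1.6 × 10^-5) = 4.796
Henderson–Hasselbalch with mole ratio 0.0456/0.267: pH = 4.796 + (-0.768)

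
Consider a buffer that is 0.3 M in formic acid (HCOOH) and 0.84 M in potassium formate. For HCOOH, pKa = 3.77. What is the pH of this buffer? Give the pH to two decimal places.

pH = 4.22

pH = pKa + log([A⁻]/[HA]) = 3.77 + log(0.84/0.3)
pH = 3.77 + (+0.447) = 4.22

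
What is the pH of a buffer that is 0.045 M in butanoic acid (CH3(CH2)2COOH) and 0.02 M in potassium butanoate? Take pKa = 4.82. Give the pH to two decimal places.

Using pH = pKa + log([base]/[acid]) with [base]/[acid] = 0.02/0.045:
pH = 4.82 + (-0.352) = 4.47

pH = 4.47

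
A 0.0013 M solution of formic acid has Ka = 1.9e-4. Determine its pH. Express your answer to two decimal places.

pH = 3.39

HCOOH ⇌ HCOO- + H+
From the ICE table, Ka = [H+]²/(0.0013 − [H+]) = 1.9 × 10^-4.
[H+] is not negligible relative to C₀; solve [H+]² + 0.00019·[H+] − 2.47e-07 = 0.
[H+] = (−Ka + √(Ka² + 4·Ka·C₀))/2 = 4.11 × 10^-4 M
pH = −log(4.11 × 10^-4) = 3.39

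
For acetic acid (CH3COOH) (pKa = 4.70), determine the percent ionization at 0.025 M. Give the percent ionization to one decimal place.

CH3COOH ⇌ CH3COO- + H+; let x = [H+] at equilibrium.
Ka = 10^(−4.70) = 2.00 × 10^-5
x ≈ √(Ka·C₀) = √(2.00 × 10^-5 × 0.025) = 7.07 × 10^-4 M
% ionization = x/C₀ × 100% = 7.07 × 10^-4/0.025 × 100% = 2.8%

2.8%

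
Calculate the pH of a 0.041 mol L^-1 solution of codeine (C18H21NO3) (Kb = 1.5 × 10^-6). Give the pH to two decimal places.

pH = 10.39

C18H21NO3 + H2O ⇌ C18H22NO3+ + OH-
Kb = x²/(0.041 − x) = 1.5 × 10^-6
Assume x ≪ 0.041: x ≈ √(1.5 × 10^-6 × 0.041) = 2.48 × 10^-4 M
(x/C₀ = 0.6% < 5%, so the approximation holds.)
pOH = 3.61, so pH = 14.00 − pOH = 10.39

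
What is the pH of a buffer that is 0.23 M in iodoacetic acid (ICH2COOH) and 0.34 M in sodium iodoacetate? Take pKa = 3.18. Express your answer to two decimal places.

Henderson–Hasselbalch: pH = pKa + log([ICH2COO-]/[ICH2COOH]) = 3.18 + log(0.34/0.23)
pH = 3.18 + (+0.170) = 3.35

pH = 3.35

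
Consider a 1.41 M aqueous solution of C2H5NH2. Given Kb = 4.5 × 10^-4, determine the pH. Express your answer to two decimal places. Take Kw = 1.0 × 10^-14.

C2H5NH2 + H2O ⇌ C2H5NH3+ + OH-
From the ICE table, Kb = [OH-]²/(1.41 − [OH-]) = 4.5 × 10^-4.
Since Kb ≪ C₀, [OH-] ≈ √(Kb·C₀) = 2.52 × 10^-2 M.
pOH = −log(2.52 × 10^-2) = 1.60; pH = 14.00 − 1.60 = 12.40

pH = 12.40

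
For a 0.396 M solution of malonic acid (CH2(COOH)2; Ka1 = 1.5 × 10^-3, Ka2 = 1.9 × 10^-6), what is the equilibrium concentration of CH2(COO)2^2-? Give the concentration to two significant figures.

First ionization gives [H+] ≈ [CH2(COOH)COO-] = 2.36 × 10^-2 M.
Second step: Ka2 = [H+][CH2(COO)2^2-]/[CH2(COOH)COO-] ≈ [CH2(COO)2^2-] (since [H+] ≈ [CH2(COOH)COO-]).
So [CH2(COO)2^2-] ≈ Ka2.

1.9 × 10^-6 M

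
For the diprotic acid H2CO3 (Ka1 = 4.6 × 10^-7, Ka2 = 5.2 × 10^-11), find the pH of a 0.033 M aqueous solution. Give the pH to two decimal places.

pH = 3.91

Ka1 ≫ Ka2, so treat the first dissociation as the only significant source of H+.
Ka1 = x²/(0.033 − x) = 4.6 × 10^-7
x ≈ √(4.6 × 10^-7 × 0.033) = 1.23 × 10^-4 M
pH = −log(1.23 × 10^-4) = 3.91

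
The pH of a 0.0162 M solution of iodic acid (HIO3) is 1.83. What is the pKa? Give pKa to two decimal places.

[H+] = 10^(-1.83) = 1.48 × 10^-2 M
At equilibrium [HA] = 0.0162 − 1.48 × 10^-2 = 1.40 × 10^-3 M
Ka = [H+][A-]/[HA] = (1.48 × 10^-2)² / 1.40 × 10^-3 = 1.56 × 10^-1
pKa = -log(1.56 × 10^-1) = 0.81

pKa = 0.81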